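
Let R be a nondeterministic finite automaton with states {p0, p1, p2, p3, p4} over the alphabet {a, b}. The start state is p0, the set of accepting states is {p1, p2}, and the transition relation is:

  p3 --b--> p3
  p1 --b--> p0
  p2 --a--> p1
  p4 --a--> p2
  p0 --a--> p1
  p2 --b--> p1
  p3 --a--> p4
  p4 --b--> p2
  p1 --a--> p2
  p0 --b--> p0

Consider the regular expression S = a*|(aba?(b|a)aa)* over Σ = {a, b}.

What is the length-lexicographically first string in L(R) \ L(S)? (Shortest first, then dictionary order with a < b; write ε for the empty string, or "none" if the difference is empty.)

The string ba is accepted by R but not by S.
No shorter string lies in the difference, and ba is the lexicographically first length-2 string in L(R) \ L(S).

ba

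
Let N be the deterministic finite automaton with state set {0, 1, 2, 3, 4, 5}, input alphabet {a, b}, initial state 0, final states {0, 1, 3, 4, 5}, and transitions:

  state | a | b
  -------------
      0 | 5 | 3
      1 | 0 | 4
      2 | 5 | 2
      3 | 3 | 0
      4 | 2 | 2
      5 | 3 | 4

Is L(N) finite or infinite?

State 0 is reachable from the start and can reach an accepting state, and it lies on the cycle 0 → 3 → 0.
Traversing that cycle any number of times yields accepted strings of unbounded length, so the language is infinite.

infinite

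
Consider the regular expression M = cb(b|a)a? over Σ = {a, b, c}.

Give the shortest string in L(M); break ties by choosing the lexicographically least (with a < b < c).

cba

By inspection of the expression, no string of length less than 3 matches, and cba is the lexicographically first match of length 3.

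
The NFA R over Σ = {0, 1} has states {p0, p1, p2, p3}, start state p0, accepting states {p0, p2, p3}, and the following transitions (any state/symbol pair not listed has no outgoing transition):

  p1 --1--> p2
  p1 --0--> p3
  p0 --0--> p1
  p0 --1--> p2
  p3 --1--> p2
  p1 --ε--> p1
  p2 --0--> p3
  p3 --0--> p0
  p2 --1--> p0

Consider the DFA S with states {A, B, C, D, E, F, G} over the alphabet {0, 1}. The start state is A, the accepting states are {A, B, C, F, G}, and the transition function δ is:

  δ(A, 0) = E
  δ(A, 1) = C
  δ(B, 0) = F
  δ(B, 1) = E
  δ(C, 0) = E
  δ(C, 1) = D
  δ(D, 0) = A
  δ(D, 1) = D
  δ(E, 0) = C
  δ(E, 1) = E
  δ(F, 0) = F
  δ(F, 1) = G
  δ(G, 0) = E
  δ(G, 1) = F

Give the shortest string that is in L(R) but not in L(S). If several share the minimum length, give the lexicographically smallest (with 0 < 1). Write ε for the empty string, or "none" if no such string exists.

The string 01 is accepted by R but not by S.
No shorter string lies in the difference, and 01 is the lexicographically first length-2 string in L(R) \ L(S).

01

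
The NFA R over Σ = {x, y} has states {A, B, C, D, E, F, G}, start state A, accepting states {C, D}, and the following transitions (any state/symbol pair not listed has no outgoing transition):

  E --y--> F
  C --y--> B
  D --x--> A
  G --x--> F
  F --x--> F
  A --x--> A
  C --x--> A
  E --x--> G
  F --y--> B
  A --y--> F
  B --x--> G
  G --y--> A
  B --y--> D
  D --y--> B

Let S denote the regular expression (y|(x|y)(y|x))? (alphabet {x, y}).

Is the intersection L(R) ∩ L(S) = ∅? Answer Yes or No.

Converting the expression S to a DFA (subset construction, then merging equivalent states) gives the minimal DFA with states {s0, s1, s2, s3, s4}, start state s0, accepting states {s0, s2, s3} and transitions s0: x→s1, y→s2; s1: x→s3, y→s3; s2: x→s3, y→s3; s3: x→s4, y→s4; s4: x→s4, y→s4.
Exploring the product automaton R × S from the start pair (A, s0), following both machines on each input symbol, reaches 11 state pairs: (A, s0), (A, s1), (F, s2), (A, s3), (F, s3), (B, s3), (A, s4), (F, s4), (B, s4), (G, s4), (D, s4).
R accepts in {C, D} and S accepts in {s0, s2, s3}; no reachable pair has both components accepting, so no string drives both machines to acceptance simultaneously and L(R) ∩ L(S) = ∅.
So no string is accepted by both, and the intersection is empty.

Yes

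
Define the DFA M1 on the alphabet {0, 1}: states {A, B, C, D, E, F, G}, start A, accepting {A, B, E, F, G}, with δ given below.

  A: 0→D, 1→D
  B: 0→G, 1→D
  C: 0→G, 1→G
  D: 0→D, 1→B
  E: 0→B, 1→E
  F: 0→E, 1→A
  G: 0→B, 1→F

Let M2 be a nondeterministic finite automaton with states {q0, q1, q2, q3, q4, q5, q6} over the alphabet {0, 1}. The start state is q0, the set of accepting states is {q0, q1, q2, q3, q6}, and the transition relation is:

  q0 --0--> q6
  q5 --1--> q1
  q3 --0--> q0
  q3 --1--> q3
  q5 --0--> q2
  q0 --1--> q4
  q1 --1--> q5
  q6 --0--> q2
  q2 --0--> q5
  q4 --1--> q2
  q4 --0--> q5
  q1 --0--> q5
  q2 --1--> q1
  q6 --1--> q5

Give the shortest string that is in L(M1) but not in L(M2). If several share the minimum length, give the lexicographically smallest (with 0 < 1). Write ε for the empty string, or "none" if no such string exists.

The string 01 is accepted by M1 but not by M2.
No shorter string lies in the difference, and 01 is the lexicographically first length-2 string in L(M1) \ L(M2).

01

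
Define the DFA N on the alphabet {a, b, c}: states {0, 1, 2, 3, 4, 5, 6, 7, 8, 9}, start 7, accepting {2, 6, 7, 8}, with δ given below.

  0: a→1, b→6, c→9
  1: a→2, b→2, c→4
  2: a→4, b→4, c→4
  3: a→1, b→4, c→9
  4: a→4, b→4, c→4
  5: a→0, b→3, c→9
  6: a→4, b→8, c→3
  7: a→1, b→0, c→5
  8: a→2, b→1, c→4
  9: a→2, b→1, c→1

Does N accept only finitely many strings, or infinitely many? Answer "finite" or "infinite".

The useful states (reachable from 7 and able to reach an accepting state) are {0, 1, 2, 3, 5, 6, 7, 8, 9}.
Restricted to these states the transition graph has no cycle, so every accepting path has bounded length and L is finite.

finite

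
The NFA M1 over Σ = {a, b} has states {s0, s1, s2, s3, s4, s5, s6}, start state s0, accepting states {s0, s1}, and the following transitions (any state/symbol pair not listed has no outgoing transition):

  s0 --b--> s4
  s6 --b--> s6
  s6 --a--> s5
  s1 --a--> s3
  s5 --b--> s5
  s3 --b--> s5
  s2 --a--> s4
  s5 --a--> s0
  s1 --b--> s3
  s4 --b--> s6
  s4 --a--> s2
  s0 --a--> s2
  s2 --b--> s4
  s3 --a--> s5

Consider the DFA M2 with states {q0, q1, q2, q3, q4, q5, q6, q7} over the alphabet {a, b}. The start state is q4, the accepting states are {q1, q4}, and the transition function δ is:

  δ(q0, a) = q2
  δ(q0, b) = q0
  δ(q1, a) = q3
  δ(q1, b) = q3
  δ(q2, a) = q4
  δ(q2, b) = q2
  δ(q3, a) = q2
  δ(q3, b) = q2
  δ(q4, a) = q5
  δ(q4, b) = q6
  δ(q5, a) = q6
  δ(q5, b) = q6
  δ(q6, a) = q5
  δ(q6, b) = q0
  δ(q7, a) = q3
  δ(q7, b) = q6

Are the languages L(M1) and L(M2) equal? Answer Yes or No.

Exploring the product automaton M1 × M2 from the start pair (s0, q4), following both machines on each input symbol, reaches 5 state pairs: (s0, q4), (s2, q5), (s4, q6), (s6, q0), (s5, q2).
M1 accepts in {s0, s1} and M2 accepts in {q1, q4}. In every reachable pair the two components are either both accepting — (s0, q4) — or both non-accepting, so no string is accepted by exactly one of the machines: L(M1) \ L(M2) and L(M2) \ L(M1) are both empty.
Hence every string is accepted by M1 iff it is accepted by M2, and the two languages coincide.

Yes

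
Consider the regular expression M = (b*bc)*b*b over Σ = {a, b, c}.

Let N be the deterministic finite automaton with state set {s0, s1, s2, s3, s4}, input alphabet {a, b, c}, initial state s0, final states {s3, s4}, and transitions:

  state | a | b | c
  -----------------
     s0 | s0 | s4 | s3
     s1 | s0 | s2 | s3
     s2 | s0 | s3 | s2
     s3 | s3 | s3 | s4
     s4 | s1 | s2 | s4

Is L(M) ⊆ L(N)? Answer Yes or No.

No

The string bb is in L(M) but not in L(N).
So L(M) ⊄ L(N).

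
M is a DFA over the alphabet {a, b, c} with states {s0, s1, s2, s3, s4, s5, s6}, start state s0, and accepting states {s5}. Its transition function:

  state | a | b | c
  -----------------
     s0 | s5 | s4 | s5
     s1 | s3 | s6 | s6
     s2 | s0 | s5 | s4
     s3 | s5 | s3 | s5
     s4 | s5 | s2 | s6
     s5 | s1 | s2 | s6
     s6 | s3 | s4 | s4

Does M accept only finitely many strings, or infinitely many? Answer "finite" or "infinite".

infinite

State s0 is reachable from the start and can reach an accepting state, and it lies on the cycle s0 → s4 → s2 → s0.
Traversing that cycle any number of times yields accepted strings of unbounded length, so the language is infinite.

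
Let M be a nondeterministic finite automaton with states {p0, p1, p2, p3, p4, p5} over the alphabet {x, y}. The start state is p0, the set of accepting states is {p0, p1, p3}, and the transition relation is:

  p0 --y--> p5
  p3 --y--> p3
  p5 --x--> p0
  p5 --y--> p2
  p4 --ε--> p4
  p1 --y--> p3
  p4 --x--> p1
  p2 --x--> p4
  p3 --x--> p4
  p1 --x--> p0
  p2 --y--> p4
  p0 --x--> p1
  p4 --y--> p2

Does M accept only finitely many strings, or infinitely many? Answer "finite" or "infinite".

infinite

State p0 is reachable from the start and can reach an accepting state, and it lies on the cycle p0 → p1 → p0.
Traversing that cycle any number of times yields accepted strings of unbounded length, so the language is infinite.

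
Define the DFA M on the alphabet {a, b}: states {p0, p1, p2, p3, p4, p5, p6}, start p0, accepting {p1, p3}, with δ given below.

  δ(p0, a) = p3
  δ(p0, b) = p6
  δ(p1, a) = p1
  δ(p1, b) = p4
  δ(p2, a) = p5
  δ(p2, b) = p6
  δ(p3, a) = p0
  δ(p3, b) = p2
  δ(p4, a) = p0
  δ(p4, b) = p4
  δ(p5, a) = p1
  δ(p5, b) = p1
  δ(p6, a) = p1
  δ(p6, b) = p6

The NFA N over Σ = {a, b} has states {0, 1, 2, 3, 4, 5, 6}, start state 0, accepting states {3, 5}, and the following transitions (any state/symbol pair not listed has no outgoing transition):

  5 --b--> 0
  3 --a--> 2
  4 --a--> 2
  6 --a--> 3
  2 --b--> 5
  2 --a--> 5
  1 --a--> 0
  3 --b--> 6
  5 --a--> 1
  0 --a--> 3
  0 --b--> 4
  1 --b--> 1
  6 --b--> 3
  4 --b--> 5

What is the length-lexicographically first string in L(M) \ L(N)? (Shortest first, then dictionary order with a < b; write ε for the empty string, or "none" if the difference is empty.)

ba

The string ba is accepted by M but not by N.
No shorter string lies in the difference, and ba is the lexicographically first length-2 string in L(M) \ L(N).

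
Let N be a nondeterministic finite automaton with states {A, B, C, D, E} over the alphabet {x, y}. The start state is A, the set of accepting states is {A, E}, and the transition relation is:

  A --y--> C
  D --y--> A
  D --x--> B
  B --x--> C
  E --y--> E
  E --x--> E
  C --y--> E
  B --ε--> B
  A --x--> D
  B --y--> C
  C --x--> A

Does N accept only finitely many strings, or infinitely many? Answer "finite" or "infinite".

infinite

State A is reachable from the start and can reach an accepting state, and it lies on the cycle A → C → A.
Traversing that cycle any number of times yields accepted strings of unbounded length, so the language is infinite.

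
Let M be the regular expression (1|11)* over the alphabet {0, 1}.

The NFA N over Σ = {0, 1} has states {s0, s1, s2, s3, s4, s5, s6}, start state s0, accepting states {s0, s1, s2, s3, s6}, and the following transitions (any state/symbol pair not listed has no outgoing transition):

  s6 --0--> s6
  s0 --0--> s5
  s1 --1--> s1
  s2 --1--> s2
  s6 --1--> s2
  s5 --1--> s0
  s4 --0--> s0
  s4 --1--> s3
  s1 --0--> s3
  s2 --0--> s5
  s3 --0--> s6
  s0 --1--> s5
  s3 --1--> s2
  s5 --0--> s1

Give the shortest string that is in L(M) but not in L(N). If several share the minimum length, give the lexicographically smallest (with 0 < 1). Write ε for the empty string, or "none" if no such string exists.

1

The string 1 is accepted by M but not by N.
No shorter string lies in the difference, and 1 is the lexicographically first length-1 string in L(M) \ L(N).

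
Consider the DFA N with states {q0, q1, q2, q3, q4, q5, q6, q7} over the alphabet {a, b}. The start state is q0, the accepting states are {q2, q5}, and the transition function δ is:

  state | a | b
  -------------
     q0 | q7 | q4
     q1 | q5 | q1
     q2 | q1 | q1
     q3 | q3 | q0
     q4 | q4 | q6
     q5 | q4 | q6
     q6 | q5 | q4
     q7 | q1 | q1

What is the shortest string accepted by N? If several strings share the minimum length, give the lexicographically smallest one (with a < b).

aaa

A breadth-first search from q0 reaches an accepting state first via the path q0 → q7 → q1 → q5 on input aaa.
No string of length < 3 is accepted (BFS exhausts all shorter strings without reaching an accepting state), and aaa is the lexicographically least accepting string of length 3.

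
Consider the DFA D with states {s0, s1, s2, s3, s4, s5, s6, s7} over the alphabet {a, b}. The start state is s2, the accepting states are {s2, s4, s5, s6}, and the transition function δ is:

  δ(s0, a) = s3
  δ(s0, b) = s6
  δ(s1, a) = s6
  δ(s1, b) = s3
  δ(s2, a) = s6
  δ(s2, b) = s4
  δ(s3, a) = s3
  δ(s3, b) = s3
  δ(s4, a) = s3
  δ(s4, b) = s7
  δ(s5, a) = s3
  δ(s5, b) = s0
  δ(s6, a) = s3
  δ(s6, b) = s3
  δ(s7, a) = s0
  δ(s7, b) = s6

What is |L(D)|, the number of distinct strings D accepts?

5

The useful subgraph on states {s0, s2, s4, s6, s7} is acyclic, so L(D) is finite; the longest accepting path visits 5 useful states, giving maximum string length 4.
Counting accepting paths from s2 by length: 1 of length 0, 2 of length 1, 1 of length 3, 1 of length 4. Total 5.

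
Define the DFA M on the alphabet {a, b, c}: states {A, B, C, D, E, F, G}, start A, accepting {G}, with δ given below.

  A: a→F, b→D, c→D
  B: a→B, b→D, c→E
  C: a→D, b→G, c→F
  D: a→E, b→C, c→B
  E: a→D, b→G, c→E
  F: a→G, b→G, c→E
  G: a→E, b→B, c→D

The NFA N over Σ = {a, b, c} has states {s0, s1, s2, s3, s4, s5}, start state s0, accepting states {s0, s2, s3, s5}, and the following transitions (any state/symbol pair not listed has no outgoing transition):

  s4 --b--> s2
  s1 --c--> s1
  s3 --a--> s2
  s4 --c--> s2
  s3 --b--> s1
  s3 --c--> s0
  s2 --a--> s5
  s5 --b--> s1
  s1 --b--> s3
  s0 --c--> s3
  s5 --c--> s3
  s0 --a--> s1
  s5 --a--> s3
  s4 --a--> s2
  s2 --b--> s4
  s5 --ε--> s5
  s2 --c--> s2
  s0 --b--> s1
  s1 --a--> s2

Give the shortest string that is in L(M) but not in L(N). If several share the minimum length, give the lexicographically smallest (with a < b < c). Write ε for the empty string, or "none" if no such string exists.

bab

The string bab is accepted by M but not by N.
No shorter string lies in the difference, and bab is the lexicographically first length-3 string in L(M) \ L(N).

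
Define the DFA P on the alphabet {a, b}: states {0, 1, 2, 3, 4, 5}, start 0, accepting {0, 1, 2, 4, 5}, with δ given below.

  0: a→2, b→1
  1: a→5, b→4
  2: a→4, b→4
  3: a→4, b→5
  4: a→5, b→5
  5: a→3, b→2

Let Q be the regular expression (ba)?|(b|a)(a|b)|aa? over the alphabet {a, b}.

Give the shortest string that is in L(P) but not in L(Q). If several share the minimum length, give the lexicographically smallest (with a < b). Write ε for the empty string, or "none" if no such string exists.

The string b is accepted by P but not by Q.
No shorter string lies in the difference, and b is the lexicographically first length-1 string in L(P) \ L(Q).

b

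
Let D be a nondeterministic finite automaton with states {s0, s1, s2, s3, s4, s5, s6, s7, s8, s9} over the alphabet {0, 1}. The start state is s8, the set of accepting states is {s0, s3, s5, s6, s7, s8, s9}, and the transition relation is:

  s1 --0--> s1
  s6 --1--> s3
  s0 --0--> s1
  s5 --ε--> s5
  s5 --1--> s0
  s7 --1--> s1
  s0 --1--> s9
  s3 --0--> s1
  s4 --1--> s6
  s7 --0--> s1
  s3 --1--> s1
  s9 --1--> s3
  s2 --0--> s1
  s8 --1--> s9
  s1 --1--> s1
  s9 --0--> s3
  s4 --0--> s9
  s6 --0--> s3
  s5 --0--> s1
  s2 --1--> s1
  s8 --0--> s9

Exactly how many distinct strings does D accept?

7

The useful subgraph on states {s3, s8, s9} is acyclic, so L(D) is finite; the longest accepting path visits 3 useful states, giving maximum string length 2.
Counting accepting paths from s8 by length: 1 of length 0, 2 of length 1, 4 of length 2. Total 7.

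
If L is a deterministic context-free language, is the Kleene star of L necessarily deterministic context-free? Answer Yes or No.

L = {c aⁿbⁿ : n≥0} ∪ {cc aⁿb²ⁿ : n≥0} is a DCFL (the number of leading c's fixes which ratio the DPDA checks), but L* is not. Every word of L starts with c, so in a factorisation of the string cc aⁱbʲ (i≥1) into words of L each factor begins at one of the two c's: either the whole string is a single word of L (forcing j = 2i), or it splits as c · (c aⁱbʲ) with c ∈ L (take n = 0) and c aⁱbʲ ∈ L (forcing j = i). Thus L* ∩ cca⁺b* = {cc aⁿbⁿ : n≥1} ∪ {cc aⁿb²ⁿ : n≥1}. A DPDA for L* would give one for this intersection with a regular set, and, started from its configuration after reading cc, one for {aⁿbⁿ : n≥1} ∪ {aⁿb²ⁿ : n≥1}, which no deterministic PDA accepts (a DPDA for it would have a single run on aⁿb²ⁿ, accepting after the prefix aⁿbⁿ and accepting again after n more b's; an ordinary PDA that simulates it on a's and b's and, at any moment when it is accepting, may switch to reading only a fresh letter d while feeding each d to the simulation as a b, would accept aⁱbʲdᵏ (k≥1) exactly when both aⁱbʲ and aⁱbʲ⁺ᵏ are in the language, i.e. its language intersected with the regular set a*b*d⁺ would be exactly {aⁿbⁿdⁿ : n≥1} — impossible, since context-free languages are closed under intersection with regular sets and {aⁿbⁿdⁿ} is not context-free). So L* is not a DCFL.

No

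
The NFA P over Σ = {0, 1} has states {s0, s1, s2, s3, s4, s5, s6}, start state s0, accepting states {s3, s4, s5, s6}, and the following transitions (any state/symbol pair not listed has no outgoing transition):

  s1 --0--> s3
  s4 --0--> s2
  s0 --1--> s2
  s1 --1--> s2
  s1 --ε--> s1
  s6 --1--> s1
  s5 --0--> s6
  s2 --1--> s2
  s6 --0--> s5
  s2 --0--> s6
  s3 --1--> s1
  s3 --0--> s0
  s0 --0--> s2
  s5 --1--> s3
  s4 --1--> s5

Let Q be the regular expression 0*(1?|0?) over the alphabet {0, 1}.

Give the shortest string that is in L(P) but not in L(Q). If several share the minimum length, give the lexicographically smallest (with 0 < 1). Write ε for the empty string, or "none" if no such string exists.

10

The string 10 is accepted by P but not by Q.
No shorter string lies in the difference, and 10 is the lexicographically first length-2 string in L(P) \ L(Q).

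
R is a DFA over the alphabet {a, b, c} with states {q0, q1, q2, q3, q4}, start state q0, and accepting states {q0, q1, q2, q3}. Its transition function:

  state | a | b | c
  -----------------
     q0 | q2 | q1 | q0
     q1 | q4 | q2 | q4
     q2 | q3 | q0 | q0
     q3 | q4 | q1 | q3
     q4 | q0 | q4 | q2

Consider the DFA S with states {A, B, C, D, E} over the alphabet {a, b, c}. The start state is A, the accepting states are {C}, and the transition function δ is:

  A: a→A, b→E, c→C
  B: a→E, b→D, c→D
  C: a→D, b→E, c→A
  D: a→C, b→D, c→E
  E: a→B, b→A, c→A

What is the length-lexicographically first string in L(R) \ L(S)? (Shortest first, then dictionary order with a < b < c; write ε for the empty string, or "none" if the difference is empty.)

The empty string ε is accepted by R but not by S.
Since ε is the unique shortest string, it is the required witness.

ε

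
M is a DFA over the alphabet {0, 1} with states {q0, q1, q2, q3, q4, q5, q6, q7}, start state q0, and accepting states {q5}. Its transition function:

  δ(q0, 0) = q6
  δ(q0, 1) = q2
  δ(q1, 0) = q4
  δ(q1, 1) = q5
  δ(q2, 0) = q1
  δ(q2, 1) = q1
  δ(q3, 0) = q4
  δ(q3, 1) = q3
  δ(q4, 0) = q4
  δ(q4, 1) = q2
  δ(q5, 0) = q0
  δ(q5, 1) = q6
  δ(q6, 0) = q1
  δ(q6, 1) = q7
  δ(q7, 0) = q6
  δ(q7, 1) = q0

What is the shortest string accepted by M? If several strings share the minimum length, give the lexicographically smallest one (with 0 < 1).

A breadth-first search from q0 reaches an accepting state first via the path q0 → q6 → q1 → q5 on input 001.
No string of length < 3 is accepted (BFS exhausts all shorter strings without reaching an accepting state), and 001 is the lexicographically least accepting string of length 3.

001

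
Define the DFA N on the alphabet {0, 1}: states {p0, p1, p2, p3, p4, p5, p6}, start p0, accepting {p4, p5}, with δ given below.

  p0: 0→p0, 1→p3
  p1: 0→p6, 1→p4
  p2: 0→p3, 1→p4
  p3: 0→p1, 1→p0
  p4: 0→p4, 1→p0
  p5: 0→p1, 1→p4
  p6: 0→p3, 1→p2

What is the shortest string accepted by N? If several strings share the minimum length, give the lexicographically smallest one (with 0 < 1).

101

A breadth-first search from p0 reaches an accepting state first via the path p0 → p3 → p1 → p4 on input 101.
No string of length < 3 is accepted (BFS exhausts all shorter strings without reaching an accepting state), and 101 is the lexicographically least accepting string of length 3.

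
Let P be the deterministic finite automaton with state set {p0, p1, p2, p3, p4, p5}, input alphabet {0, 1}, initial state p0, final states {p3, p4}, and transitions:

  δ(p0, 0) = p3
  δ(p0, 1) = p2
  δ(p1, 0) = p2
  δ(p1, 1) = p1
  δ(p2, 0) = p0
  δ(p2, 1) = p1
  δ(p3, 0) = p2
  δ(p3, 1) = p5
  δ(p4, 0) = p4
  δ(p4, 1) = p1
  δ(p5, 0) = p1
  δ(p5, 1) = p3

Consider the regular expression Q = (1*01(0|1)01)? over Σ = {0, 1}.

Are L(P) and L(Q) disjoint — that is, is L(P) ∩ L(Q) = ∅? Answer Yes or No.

Yes

Converting the expression Q to a DFA (subset construction, then merging equivalent states) gives the minimal DFA with states {q0, q1, q2, q3, q4, q5, q6, q7}, start state q0, accepting states {q0, q7} and transitions q0: 0→q1, 1→q2; q1: 0→q3, 1→q4; q2: 0→q1, 1→q2; q3: 0→q3, 1→q3; q4: 0→q5, 1→q5; q5: 0→q6, 1→q3; q6: 0→q3, 1→q7; q7: 0→q3, 1→q3.
Exploring the product automaton P × Q from the start pair (p0, q0), following both machines on each input symbol, reaches 24 state pairs: (p0, q0), (p3, q1), (p2, q2), (p2, q3), (p5, q4), (p0, q1), (p1, q2), (p0, q3), (p1, q3), (p1, q5), (p3, q5), (p3, q3), (p2, q4), (p2, q1), (p2, q6), (p5, q3), (p0, q5), (p1, q4), (p1, q7), (p3, q6), (p2, q5), (p5, q7), (p0, q6), (p2, q7).
P accepts in {p3, p4} and Q accepts in {q0, q7}; no reachable pair has both components accepting, so no string drives both machines to acceptance simultaneously and L(P) ∩ L(Q) = ∅.
So no string is accepted by both, and the intersection is empty.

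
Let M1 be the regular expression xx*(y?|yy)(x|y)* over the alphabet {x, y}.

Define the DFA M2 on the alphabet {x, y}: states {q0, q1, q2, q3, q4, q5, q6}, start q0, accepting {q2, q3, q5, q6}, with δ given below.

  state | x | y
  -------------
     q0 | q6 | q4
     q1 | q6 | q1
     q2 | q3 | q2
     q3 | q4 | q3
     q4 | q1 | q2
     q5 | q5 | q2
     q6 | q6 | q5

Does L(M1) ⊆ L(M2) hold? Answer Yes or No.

No

The string xyyxx is in L(M1) but not in L(M2).
So L(M1) ⊄ L(M2).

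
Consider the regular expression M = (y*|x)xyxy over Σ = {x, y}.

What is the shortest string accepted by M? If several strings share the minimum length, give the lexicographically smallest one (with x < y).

xyxy

By inspection of the expression, no string of length less than 4 matches, and xyxy is the lexicographically first match of length 4.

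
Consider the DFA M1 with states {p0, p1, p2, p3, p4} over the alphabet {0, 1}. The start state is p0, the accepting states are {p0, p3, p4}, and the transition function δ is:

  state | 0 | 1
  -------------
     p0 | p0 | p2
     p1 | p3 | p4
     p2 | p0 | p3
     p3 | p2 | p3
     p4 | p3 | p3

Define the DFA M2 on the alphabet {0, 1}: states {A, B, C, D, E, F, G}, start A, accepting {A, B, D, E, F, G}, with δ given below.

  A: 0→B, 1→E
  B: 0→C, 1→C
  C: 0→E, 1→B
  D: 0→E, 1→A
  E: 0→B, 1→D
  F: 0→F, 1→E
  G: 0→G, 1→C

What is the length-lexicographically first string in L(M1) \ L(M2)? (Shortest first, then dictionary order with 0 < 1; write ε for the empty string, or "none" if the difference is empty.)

The string 00 is accepted by M1 but not by M2.
No shorter string lies in the difference, and 00 is the lexicographically first length-2 string in L(M1) \ L(M2).

00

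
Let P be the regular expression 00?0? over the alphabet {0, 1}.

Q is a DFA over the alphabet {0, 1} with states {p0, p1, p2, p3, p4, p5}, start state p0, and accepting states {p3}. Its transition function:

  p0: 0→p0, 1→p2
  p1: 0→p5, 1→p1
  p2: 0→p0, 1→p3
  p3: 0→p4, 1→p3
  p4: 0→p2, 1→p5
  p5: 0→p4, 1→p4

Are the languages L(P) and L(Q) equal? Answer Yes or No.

No

The string 0 is accepted by P but rejected by Q.
So L(P) ≠ L(Q).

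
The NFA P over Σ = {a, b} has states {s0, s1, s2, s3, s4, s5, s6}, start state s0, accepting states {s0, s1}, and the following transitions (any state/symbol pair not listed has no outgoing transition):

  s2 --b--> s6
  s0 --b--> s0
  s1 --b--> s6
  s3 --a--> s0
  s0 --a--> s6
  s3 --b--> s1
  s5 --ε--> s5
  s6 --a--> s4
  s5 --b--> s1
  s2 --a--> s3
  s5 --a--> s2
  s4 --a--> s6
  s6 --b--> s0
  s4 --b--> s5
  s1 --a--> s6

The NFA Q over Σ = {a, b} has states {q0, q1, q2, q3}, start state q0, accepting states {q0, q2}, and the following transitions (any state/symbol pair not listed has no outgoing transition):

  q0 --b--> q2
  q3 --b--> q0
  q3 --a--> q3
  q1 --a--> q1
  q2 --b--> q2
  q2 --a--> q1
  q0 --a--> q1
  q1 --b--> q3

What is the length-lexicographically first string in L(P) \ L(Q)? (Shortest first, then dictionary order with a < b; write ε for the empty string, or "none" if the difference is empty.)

The string ab is accepted by P but not by Q.
No shorter string lies in the difference, and ab is the lexicographically first length-2 string in L(P) \ L(Q).

ab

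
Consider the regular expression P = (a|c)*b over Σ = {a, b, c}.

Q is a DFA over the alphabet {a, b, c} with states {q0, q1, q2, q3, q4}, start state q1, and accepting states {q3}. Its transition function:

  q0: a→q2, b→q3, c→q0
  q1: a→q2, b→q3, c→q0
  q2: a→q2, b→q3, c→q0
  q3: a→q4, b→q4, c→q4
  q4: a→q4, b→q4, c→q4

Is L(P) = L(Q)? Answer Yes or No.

Yes

Converting the expression P to a DFA (subset construction, then merging equivalent states) gives the minimal DFA with states {p0, p1, p2}, start state p0, accepting states {p1} and transitions p0: a→p0, b→p1, c→p0; p1: a→p2, b→p2, c→p2; p2: a→p2, b→p2, c→p2.
Exploring the product automaton P × Q from the start pair (p0, q1), following both machines on each input symbol, reaches 5 state pairs: (p0, q1), (p0, q2), (p1, q3), (p0, q0), (p2, q4).
P accepts in {p1} and Q accepts in {q3}. In every reachable pair the two components are either both accepting — (p1, q3) — or both non-accepting, so no string is accepted by exactly one of the machines: L(P) \ L(Q) and L(Q) \ L(P) are both empty.
Hence every string is accepted by P iff it is accepted by Q, and the two languages coincide.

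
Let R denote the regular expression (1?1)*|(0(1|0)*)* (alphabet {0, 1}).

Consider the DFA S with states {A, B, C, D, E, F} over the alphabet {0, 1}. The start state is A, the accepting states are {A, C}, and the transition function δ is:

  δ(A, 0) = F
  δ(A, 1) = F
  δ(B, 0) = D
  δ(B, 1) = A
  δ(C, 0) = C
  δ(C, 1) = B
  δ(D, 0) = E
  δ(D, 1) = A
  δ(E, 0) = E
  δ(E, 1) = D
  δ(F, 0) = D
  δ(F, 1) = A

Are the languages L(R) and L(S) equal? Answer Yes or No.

The string 0 is accepted by R but rejected by S.
So L(R) ≠ L(S).

No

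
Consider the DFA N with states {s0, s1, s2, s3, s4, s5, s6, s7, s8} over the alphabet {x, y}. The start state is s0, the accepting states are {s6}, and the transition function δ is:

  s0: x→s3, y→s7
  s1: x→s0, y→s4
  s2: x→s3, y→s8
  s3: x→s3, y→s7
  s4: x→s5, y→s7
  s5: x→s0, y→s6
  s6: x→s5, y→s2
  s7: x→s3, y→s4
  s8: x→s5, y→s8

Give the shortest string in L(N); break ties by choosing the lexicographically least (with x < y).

yyxy

A breadth-first search from s0 reaches an accepting state first via the path s0 → s7 → s4 → s5 → s6 on input yyxy.
No string of length < 4 is accepted (BFS exhausts all shorter strings without reaching an accepting state), and yyxy is the lexicographically least accepting string of length 4.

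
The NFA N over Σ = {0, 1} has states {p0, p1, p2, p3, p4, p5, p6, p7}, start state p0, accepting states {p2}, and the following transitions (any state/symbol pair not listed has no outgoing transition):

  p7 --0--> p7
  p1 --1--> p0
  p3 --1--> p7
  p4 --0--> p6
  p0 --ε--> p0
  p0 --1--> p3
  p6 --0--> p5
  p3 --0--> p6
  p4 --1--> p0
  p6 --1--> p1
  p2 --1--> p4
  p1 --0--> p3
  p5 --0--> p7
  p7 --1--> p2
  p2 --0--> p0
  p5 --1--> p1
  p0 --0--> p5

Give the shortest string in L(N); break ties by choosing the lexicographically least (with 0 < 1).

001

A breadth-first search from p0 reaches an accepting state first via the path p0 → p5 → p7 → p2 on input 001.
No string of length < 3 is accepted (BFS exhausts all shorter strings without reaching an accepting state), and 001 is the lexicographically least accepting string of length 3.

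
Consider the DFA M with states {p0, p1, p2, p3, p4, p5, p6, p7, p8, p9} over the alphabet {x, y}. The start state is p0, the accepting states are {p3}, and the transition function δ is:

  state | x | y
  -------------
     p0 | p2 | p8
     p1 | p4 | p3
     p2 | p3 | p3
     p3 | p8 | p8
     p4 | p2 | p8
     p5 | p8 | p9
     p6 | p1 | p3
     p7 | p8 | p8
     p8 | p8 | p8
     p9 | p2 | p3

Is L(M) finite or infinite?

finite

The useful states (reachable from p0 and able to reach an accepting state) are {p0, p2, p3}.
Restricted to these states the transition graph has no cycle, so every accepting path has bounded length and L is finite.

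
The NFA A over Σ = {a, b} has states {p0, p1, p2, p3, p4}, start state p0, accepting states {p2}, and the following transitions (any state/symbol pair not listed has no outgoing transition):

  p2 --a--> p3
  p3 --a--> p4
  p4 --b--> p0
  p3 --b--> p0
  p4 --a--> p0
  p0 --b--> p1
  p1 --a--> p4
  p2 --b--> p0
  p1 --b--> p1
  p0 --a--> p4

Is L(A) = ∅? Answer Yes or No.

The states reachable from the start state are {p0, p1, p4}.
None of the accepting states {p2} is reachable, so no string is accepted and L(A) = ∅.

Yes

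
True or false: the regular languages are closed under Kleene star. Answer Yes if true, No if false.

If R is a regular expression for L then R* denotes L*; on automata, add a new accepting start state with an ε-move into the old start state and ε-moves from every old accepting state back to it.
So the regular languages are closed under Kleene star.

Yes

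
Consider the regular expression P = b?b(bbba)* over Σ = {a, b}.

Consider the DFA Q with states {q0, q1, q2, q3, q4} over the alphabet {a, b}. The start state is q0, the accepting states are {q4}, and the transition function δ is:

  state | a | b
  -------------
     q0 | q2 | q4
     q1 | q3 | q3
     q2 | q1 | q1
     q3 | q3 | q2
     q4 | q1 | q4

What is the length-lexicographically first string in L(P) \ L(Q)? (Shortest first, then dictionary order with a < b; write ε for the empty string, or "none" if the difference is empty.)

bbbba

The string bbbba is accepted by P but not by Q.
No shorter string lies in the difference, and bbbba is the lexicographically first length-5 string in L(P) \ L(Q).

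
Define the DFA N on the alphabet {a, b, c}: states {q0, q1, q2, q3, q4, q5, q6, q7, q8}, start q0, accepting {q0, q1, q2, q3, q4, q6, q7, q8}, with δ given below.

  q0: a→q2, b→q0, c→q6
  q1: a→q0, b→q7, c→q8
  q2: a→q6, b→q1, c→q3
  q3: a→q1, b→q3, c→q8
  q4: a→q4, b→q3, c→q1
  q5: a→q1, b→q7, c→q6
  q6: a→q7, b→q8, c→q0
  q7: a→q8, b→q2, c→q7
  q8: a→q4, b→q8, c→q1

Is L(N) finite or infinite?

infinite

State q0 is reachable from the start and can reach an accepting state, and it lies on the cycle q0 → q0.
Traversing that cycle any number of times yields accepted strings of unbounded length, so the language is infinite.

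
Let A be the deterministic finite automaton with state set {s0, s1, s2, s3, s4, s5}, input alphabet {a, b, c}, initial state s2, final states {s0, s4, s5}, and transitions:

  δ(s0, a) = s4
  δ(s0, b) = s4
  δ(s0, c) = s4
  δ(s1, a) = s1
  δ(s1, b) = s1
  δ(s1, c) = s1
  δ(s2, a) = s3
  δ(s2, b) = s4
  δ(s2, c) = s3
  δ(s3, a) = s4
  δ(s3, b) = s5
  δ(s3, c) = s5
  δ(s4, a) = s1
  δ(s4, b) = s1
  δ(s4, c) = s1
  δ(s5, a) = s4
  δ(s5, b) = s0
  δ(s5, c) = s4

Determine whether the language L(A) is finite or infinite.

finite

The useful states (reachable from s2 and able to reach an accepting state) are {s0, s2, s3, s4, s5}.
Restricted to these states the transition graph has no cycle, so every accepting path has bounded length and L is finite.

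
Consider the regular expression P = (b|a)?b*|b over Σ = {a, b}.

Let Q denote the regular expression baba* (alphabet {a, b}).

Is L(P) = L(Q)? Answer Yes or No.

No

The empty string ε is accepted by P but rejected by Q.
So L(P) ≠ L(Q).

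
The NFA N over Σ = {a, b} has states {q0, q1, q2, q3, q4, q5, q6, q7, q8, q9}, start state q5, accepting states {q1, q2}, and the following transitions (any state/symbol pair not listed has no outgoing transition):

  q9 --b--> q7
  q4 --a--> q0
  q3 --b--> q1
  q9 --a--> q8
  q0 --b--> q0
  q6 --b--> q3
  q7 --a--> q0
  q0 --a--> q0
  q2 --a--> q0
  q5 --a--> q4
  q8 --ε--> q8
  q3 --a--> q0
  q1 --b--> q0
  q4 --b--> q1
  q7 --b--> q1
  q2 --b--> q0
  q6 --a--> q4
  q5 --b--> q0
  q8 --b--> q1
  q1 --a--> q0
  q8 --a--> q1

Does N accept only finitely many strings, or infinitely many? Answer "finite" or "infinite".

finite

The useful states (reachable from q5 and able to reach an accepting state) are {q1, q4, q5}.
Restricted to these states the transition graph has no cycle, so every accepting path has bounded length and L is finite.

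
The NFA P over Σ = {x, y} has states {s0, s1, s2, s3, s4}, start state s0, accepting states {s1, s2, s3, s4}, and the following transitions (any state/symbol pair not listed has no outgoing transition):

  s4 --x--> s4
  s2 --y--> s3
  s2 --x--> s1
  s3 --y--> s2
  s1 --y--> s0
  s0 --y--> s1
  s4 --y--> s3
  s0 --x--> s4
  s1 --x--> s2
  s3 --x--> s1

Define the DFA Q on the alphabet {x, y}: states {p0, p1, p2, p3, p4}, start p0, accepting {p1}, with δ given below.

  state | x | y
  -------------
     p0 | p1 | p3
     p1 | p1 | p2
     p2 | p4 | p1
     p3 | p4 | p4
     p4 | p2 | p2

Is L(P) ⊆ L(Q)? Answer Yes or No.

The string y is in L(P) but not in L(Q).
So L(P) ⊄ L(Q).

No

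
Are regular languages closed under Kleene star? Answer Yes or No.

If R is a regular expression for L then R* denotes L*; on automata, add a new accepting start state with an ε-move into the old start state and ε-moves from every old accepting state back to it.
So the regular languages are closed under Kleene star.

Yes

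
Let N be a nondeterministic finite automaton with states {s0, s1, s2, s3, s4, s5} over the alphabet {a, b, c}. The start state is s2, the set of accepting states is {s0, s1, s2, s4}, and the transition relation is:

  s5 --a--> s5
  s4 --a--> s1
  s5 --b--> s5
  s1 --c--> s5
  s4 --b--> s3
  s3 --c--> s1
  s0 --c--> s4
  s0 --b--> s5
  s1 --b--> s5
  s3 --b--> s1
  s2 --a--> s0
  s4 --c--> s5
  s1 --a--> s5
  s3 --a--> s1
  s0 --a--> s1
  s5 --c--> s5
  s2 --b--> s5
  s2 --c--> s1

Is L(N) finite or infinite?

The useful states (reachable from s2 and able to reach an accepting state) are {s0, s1, s2, s3, s4}.
Restricted to these states the transition graph has no cycle, so every accepting path has bounded length and L is finite.

finite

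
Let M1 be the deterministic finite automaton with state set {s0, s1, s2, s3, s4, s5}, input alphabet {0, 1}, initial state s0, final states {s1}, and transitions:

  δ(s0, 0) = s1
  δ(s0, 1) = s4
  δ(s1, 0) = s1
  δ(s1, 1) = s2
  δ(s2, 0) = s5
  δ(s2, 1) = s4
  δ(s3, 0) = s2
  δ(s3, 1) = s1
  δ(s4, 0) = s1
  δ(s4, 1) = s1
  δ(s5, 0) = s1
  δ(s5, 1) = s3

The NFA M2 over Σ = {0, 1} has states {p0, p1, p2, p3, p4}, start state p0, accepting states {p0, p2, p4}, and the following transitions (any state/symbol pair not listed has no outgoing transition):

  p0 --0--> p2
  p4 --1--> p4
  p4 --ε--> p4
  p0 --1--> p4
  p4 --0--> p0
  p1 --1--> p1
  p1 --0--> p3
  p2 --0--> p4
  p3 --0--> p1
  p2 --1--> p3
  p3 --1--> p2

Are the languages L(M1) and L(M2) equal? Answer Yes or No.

The string 0100 is accepted by M1 but rejected by M2.
So L(M1) ≠ L(M2).

No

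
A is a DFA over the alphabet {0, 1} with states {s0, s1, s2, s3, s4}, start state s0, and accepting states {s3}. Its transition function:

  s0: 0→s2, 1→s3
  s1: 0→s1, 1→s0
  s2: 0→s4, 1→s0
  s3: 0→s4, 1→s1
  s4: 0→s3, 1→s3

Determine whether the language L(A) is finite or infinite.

infinite

State s0 is reachable from the start and can reach an accepting state, and it lies on the cycle s0 → s2 → s0.
Traversing that cycle any number of times yields accepted strings of unbounded length, so the language is infinite.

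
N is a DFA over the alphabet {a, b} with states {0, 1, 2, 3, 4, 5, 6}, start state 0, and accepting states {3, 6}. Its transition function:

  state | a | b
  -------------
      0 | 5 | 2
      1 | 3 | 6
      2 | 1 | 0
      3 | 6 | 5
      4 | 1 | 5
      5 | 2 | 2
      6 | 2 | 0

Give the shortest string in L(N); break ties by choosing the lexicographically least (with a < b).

A breadth-first search from 0 reaches an accepting state first via the path 0 → 2 → 1 → 3 on input baa.
No string of length < 3 is accepted (BFS exhausts all shorter strings without reaching an accepting state), and baa is the lexicographically least accepting string of length 3.

baa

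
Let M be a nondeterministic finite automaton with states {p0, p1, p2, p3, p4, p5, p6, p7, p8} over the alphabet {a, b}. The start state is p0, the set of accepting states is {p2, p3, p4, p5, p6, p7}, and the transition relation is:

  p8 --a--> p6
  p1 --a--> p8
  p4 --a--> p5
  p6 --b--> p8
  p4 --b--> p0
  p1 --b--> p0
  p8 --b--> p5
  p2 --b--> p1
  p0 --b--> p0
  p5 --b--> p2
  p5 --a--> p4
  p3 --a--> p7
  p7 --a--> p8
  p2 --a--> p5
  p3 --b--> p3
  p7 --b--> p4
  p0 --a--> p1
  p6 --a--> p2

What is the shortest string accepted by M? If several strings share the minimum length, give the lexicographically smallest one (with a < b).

aaa

A breadth-first search from p0 reaches an accepting state first via the path p0 → p1 → p8 → p6 on input aaa.
No string of length < 3 is accepted (BFS exhausts all shorter strings without reaching an accepting state), and aaa is the lexicographically least accepting string of length 3.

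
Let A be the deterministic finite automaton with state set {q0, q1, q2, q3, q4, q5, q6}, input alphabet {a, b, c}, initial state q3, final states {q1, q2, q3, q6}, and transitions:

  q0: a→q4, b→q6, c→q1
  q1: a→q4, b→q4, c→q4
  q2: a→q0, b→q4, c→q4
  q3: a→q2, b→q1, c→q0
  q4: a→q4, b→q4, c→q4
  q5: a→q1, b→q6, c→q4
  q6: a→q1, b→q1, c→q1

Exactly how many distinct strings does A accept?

The useful subgraph on states {q0, q1, q2, q3, q6} is acyclic, so L(A) is finite; the longest accepting path visits 5 useful states, giving maximum string length 4.
Counting accepting paths from q3 by length: 1 of length 0, 2 of length 1, 2 of length 2, 5 of length 3, 3 of length 4. Total 13.

13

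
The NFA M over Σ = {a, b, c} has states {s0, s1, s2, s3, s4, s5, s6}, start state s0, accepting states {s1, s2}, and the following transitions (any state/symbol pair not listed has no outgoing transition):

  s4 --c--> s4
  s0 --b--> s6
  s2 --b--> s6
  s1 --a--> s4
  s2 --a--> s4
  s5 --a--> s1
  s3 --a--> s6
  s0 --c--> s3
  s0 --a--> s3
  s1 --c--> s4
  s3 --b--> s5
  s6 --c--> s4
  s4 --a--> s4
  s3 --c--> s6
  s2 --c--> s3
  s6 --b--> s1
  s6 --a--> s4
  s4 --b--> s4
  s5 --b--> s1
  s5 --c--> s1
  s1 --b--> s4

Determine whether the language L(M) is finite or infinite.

The useful states (reachable from s0 and able to reach an accepting state) are {s0, s1, s3, s5, s6}.
Restricted to these states the transition graph has no cycle, so every accepting path has bounded length and L is finite.

finite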